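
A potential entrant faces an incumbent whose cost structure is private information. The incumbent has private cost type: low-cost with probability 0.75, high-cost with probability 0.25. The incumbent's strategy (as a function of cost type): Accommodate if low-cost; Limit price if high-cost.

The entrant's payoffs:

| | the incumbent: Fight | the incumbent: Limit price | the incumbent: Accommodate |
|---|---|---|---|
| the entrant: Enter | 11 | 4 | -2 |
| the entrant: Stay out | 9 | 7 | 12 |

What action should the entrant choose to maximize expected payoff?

Stay out

Compute the entrant's expected payoff for each action, taking the expectation over the incumbent's type.
E[Enter] = 0.75·(-2) + 0.25·(4) = -0.5
E[Stay out] = 0.75·(12) + 0.25·(7) = 10.75
Best response: Stay out (10.75 is the largest).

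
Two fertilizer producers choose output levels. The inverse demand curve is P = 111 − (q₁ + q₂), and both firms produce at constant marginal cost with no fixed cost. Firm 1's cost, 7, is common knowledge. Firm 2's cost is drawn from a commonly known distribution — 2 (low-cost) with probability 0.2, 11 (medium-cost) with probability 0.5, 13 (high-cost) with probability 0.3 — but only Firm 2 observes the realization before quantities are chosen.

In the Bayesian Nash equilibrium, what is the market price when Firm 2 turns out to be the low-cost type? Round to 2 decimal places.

38.70

Type-c best response for Firm 2: q₂(c) = (111 − c)/2 − q₁/2.
Firm 1 maximizes expected profit; its first-order condition is 111 − 2q₁ − E[q₂] − 7 = 0.
Substituting E[q₂] and solving: E[c₂] = 9.8, so q₁ = (111 − 2·7 + 9.8)/3 = 35.6.
q₂(low-cost) = 36.7, so P = 111 − (35.6 + 36.7) = 38.7.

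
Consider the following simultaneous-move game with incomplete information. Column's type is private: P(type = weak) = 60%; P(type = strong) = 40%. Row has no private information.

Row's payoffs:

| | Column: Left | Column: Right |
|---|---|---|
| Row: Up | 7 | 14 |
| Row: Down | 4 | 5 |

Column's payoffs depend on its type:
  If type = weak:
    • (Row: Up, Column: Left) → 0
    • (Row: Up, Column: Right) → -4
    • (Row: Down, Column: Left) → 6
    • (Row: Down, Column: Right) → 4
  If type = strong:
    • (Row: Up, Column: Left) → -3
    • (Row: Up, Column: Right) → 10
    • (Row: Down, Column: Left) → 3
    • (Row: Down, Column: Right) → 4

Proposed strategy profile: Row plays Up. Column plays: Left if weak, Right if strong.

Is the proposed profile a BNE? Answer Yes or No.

Row plays Up: E[Up] = 0.6·(7) + 0.4·(14) = 9.8; E[Down] = 4.4. Best-responding. ✓
Column (type weak), facing Up: Left gives 0, Right gives -4. Proposed Left is best. ✓
Column (type strong), facing Up: Left gives -3, Right gives 10. Proposed Right is best. ✓

Yes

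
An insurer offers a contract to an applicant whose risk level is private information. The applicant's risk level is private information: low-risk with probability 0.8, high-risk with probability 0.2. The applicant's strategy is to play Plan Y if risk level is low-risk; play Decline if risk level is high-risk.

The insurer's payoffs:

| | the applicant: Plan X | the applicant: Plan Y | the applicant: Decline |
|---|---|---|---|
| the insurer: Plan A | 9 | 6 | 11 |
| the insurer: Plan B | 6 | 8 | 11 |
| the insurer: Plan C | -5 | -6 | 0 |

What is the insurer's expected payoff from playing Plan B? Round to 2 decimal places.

8.60

Take the expectation over the applicant's risk level, weighting each type's action by its prior probability.
E[Plan B] = 0.8·8 + 0.2·11 = 6.4 + 2.2 = 8.6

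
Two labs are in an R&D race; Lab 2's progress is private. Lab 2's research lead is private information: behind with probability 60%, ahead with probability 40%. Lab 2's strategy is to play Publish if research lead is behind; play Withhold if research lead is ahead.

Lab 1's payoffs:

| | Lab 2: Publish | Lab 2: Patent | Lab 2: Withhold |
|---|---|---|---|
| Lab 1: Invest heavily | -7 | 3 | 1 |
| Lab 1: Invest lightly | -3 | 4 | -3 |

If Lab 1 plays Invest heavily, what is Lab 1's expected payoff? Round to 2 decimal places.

E[Invest heavily] = 0.6·(-7) + 0.4·1 = (-4.2) + 0.4 = -3.8

-3.80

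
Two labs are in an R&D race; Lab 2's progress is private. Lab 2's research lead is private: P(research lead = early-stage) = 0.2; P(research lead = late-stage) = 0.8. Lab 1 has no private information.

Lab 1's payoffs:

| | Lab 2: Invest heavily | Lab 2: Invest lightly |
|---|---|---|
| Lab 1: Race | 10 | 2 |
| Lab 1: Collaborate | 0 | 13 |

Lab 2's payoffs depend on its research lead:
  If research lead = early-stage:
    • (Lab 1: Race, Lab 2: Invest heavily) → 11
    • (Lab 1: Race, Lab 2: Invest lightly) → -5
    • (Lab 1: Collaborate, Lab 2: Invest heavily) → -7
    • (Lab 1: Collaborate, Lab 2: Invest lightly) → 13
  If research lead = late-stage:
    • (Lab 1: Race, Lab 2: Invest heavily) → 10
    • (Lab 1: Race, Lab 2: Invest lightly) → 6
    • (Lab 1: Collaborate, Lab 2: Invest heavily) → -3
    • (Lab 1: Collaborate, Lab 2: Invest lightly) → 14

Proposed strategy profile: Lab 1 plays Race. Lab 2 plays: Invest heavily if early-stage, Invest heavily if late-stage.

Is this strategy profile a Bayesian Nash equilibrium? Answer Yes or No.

Yes

Lab 1 plays Race: E[Race] = 0.2·(10) + 0.8·(10) = 10; E[Collaborate] = 0. Best-responding. ✓
Lab 2 (research lead early-stage), facing Race: Invest heavily gives 11, Invest lightly gives -5. Proposed Invest heavily is best. ✓
Lab 2 (research lead late-stage), facing Race: Invest heavily gives 10, Invest lightly gives 6. Proposed Invest heavily is best. ✓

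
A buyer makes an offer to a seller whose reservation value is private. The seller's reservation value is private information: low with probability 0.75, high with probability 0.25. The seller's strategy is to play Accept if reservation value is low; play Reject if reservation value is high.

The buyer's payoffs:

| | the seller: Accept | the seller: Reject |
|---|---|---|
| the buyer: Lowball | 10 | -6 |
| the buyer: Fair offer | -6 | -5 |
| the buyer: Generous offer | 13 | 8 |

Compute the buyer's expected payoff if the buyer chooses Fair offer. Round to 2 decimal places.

E[Fair offer] = 0.75·(-6) + 0.25·(-5) = (-4.5) + (-1.25) = -5.75

-5.75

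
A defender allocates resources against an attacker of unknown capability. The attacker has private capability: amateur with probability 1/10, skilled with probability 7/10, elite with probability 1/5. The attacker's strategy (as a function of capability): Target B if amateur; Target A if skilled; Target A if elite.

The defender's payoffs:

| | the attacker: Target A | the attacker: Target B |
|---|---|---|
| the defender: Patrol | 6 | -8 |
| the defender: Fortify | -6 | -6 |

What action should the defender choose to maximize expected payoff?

E[Patrol] = 1/10·(-8) + 7/10·(6) + 1/5·(6) = 23/5
E[Fortify] = 1/10·(-6) + 7/10·(-6) + 1/5·(-6) = -6
Best response: Patrol (23/5 is the largest).

Patrol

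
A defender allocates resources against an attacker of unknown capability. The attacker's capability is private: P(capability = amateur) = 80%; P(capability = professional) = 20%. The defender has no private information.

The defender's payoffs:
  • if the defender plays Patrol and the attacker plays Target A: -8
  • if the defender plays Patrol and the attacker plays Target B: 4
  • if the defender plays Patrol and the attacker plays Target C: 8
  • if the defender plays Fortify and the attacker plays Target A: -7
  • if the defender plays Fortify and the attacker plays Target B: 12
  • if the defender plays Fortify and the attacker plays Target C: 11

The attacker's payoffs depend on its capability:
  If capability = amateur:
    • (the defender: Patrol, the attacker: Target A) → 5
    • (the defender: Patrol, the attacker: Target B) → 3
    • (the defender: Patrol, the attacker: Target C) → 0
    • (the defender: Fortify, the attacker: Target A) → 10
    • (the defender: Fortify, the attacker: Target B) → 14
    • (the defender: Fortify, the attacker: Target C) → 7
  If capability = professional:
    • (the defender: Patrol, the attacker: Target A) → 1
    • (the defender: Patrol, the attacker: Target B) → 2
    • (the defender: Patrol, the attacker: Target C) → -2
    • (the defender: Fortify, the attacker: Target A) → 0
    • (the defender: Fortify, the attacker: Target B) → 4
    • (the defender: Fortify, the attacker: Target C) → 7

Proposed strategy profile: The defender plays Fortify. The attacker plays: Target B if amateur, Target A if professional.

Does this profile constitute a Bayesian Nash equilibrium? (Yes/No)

A profile is a BNE iff every type of every player is best-responding given beliefs about the other side.
The defender plays Fortify: E[Fortify] = 0.8·(12) + 0.2·(-7) = 8.2; E[Patrol] = 1.6. Best-responding. ✓
The attacker (capability amateur), facing Fortify: Target A gives 10, Target B gives 14, Target C gives 7. Proposed Target B is best. ✓
The attacker (capability professional), facing Fortify: Target A gives 0, Target B gives 4, Target C gives 7. Proposed Target A is not best — profitable deviation exists. ✗

No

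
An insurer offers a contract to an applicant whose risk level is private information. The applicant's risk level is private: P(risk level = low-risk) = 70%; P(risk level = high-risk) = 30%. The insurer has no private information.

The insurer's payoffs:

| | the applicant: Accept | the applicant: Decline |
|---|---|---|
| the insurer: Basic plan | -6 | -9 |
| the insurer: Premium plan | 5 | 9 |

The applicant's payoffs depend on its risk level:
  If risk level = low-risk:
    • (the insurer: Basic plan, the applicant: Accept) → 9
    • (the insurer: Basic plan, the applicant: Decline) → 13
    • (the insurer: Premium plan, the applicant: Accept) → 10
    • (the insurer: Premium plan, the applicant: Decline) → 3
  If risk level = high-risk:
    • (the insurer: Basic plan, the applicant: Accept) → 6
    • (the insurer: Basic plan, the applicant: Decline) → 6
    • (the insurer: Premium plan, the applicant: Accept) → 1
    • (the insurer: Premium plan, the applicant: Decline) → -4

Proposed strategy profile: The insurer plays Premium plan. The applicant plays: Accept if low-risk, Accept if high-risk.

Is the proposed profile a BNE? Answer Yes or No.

Yes

A profile is a BNE iff every type of every player is best-responding given beliefs about the other side.
The insurer plays Premium plan: E[Premium plan] = 0.7·(5) + 0.3·(5) = 5; E[Basic plan] = -6. Best-responding. ✓
The applicant (risk level low-risk), facing Premium plan: Accept gives 10, Decline gives 3. Proposed Accept is best. ✓
The applicant (risk level high-risk), facing Premium plan: Accept gives 1, Decline gives -4. Proposed Accept is best. ✓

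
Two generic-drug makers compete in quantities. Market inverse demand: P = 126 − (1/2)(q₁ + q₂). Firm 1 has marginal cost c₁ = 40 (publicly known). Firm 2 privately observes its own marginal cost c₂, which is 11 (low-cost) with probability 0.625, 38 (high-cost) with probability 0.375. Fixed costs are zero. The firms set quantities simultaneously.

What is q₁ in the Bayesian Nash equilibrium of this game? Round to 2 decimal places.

Type-c best response for Firm 2: q₂(c) = (126 − c) − q₁/2.
Firm 1 maximizes expected profit; its first-order condition is 126 − q₁ − (1/2)E[q₂] − 40 = 0.
Substituting E[q₂] and solving: E[c₂] = 21.125, so q₁ = (126 − 2·40 + 21.125)/(3/2) = 44.75.

44.75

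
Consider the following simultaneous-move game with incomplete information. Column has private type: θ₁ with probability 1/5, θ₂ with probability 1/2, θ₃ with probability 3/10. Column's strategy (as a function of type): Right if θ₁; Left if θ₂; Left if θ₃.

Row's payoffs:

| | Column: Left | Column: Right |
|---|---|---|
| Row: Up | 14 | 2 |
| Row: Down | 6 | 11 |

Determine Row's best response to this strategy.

Up

Compute Row's expected payoff for each action, taking the expectation over Column's type.
E[Up] = 1/5·(2) + 1/2·(14) + 3/10·(14) = 58/5
E[Down] = 1/5·(11) + 1/2·(6) + 3/10·(6) = 7
Best response: Up (58/5 is the largest).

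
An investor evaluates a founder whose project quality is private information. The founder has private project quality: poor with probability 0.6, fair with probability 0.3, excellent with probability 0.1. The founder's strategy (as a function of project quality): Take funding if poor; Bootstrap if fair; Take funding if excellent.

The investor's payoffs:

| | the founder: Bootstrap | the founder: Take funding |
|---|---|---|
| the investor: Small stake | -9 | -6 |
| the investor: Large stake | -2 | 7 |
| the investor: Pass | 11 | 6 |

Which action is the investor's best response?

Pass

Compute the investor's expected payoff for each action, taking the expectation over the founder's type.
E[Small stake] = 0.6·(-6) + 0.3·(-9) + 0.1·(-6) = -6.9
E[Large stake] = 0.6·(7) + 0.3·(-2) + 0.1·(7) = 4.3
E[Pass] = 0.6·(6) + 0.3·(11) + 0.1·(6) = 7.5
Best response: Pass (7.5 is the largest).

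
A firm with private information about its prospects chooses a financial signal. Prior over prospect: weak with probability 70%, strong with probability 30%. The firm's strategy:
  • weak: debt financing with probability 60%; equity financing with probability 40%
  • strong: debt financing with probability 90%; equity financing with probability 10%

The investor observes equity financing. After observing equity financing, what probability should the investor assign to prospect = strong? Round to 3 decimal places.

Apply Bayes' rule using the sender's strategy as the likelihood.
P(equity financing) = 0.7·0.4 + 0.3·0.1 = 0.31
P(strong | equity financing) = (0.3·0.1) / 0.31 = 0.03 / 0.31 = 0.0967742

0.097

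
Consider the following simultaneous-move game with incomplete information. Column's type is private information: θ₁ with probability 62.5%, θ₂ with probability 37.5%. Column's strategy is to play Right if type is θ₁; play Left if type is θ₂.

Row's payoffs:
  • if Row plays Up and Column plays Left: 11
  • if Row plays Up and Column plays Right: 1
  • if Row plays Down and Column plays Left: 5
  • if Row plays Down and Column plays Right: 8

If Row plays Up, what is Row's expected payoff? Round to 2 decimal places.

Take the expectation over Column's type, weighting each type's action by its prior probability.
E[Up] = 0.625·1 + 0.375·11 = 0.625 + 4.125 = 4.75

4.75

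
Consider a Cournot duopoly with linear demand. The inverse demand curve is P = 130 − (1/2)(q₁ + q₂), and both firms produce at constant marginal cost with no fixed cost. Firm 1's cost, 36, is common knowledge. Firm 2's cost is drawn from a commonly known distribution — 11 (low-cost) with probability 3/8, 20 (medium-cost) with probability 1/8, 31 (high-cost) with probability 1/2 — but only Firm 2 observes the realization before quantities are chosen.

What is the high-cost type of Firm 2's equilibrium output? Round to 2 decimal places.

72.29

Firm 2 with cost c maximizes (130 − (1/2)(q₁+q₂) − c)·q₂, giving q₂(c) = (130 − c − (1/2)q₁).
E[c₂] = 3/8·11 + 1/8·20 + 1/2·31 = 22.125
Firm 1's FOC against E[q₂] yields q₁ = (130 − 2·36 + E[c₂])/(3/2) = (130 − 72 + 22.125)/(3/2) = 53.4167.
q₂(high-cost) = (130 − 31 − (1/2)·53.4167) = 72.2917.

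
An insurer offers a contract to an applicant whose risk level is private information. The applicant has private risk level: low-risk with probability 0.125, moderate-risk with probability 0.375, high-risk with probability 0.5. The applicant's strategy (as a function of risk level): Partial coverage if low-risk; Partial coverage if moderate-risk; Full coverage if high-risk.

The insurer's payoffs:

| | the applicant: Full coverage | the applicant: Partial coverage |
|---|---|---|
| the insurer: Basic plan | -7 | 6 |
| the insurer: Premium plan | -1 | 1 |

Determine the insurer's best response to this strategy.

Premium plan

Compute the insurer's expected payoff for each action, taking the expectation over the applicant's type.
E[Basic plan] = 0.125·(6) + 0.375·(6) + 0.5·(-7) = -0.5
E[Premium plan] = 0.125·(1) + 0.375·(1) + 0.5·(-1) = 0
Best response: Premium plan (0 is the largest).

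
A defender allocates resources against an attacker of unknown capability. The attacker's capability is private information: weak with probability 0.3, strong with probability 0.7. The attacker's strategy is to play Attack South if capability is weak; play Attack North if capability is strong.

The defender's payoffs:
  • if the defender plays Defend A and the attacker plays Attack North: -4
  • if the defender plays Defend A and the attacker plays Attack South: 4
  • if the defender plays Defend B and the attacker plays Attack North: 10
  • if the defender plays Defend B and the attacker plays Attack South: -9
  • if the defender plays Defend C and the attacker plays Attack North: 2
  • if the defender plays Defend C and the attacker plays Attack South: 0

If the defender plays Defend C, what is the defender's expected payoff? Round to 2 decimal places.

Take the expectation over the attacker's capability, weighting each type's action by its prior probability.
E[Defend C] = 0.3·0 + 0.7·2 = 0 + 1.4 = 1.4

1.40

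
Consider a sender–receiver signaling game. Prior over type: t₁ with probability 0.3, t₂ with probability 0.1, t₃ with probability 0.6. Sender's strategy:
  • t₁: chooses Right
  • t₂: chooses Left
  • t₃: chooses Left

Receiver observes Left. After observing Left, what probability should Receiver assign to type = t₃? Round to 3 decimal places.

Apply Bayes' rule using the sender's strategy as the likelihood.
P(Left) = 0.3·0 + 0.1·1 + 0.6·1 = 0.7
P(t₃ | Left) = (0.6·1) / 0.7 = 0.6 / 0.7 = 0.857143

0.857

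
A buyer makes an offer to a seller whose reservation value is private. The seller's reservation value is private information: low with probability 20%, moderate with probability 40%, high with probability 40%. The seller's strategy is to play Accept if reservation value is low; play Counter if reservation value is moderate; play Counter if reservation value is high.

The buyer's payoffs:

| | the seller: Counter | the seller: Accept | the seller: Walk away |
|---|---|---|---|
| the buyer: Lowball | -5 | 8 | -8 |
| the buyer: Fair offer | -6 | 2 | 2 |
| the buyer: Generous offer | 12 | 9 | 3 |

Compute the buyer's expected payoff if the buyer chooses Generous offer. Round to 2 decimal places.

Take the expectation over the seller's reservation value, weighting each type's action by its prior probability.
E[Generous offer] = 0.2·9 + 0.4·12 + 0.4·12 = 1.8 + 4.8 + 4.8 = 11.4

11.40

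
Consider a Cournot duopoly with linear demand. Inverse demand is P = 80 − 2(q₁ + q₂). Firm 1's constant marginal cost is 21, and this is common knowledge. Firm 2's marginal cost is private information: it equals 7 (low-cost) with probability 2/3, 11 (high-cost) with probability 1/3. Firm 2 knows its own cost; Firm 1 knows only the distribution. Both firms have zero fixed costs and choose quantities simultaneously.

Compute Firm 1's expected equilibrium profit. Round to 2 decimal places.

119.27

Firm 2 with cost c maximizes (80 − 2(q₁+q₂) − c)·q₂, giving q₂(c) = (80 − c − 2q₁)/4.
E[c₂] = 2/3·7 + 1/3·11 = 8.33333
Firm 1's FOC against E[q₂] yields q₁ = (80 − 2·21 + E[c₂])/6 = (80 − 42 + 8.33333)/6 = 7.72222.
E[P] = 80 − 2·(q₁ + E[q₂]) = 36.4444; Firm 1's expected profit = (E[P] − 21)·q₁ = (36.4444 − 21)·7.72222 = 119.265.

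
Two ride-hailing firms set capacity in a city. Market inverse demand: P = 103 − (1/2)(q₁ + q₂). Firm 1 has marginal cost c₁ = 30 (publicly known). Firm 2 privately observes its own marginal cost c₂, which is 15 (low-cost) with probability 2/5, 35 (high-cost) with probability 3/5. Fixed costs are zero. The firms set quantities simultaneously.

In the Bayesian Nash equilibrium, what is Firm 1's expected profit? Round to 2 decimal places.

Firm 2 with cost c maximizes (103 − (1/2)(q₁+q₂) − c)·q₂, giving q₂(c) = (103 − c − (1/2)q₁).
E[c₂] = 2/5·15 + 3/5·35 = 27
Firm 1's FOC against E[q₂] yields q₁ = (103 − 2·30 + E[c₂])/(3/2) = (103 − 60 + 27)/(3/2) = 46.6667.
E[P] = 103 − (1/2)·(q₁ + E[q₂]) = 53.3333; Firm 1's expected profit = (E[P] − 30)·q₁ = (53.3333 − 30)·46.6667 = 1088.89.

1088.89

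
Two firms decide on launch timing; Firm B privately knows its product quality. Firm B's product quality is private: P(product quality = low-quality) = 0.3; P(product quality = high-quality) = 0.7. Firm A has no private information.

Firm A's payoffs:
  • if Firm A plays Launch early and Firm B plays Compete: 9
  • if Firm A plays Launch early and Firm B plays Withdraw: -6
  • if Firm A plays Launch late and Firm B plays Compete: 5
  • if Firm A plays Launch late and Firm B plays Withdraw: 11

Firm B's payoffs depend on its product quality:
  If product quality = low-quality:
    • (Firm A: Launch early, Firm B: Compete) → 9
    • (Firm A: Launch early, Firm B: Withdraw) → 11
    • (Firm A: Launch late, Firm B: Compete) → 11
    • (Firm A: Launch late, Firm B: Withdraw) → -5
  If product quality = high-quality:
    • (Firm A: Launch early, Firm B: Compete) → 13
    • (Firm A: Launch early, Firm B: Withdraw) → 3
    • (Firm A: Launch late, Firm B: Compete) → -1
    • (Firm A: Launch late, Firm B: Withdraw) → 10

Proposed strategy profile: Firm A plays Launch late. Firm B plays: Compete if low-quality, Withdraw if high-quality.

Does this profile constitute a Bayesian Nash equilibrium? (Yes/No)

Yes

Firm A plays Launch late: E[Launch late] = 0.3·(5) + 0.7·(11) = 9.2; E[Launch early] = -1.5. Best-responding. ✓
Firm B (product quality low-quality), facing Launch late: Compete gives 11, Withdraw gives -5. Proposed Compete is best. ✓
Firm B (product quality high-quality), facing Launch late: Compete gives -1, Withdraw gives 10. Proposed Withdraw is best. ✓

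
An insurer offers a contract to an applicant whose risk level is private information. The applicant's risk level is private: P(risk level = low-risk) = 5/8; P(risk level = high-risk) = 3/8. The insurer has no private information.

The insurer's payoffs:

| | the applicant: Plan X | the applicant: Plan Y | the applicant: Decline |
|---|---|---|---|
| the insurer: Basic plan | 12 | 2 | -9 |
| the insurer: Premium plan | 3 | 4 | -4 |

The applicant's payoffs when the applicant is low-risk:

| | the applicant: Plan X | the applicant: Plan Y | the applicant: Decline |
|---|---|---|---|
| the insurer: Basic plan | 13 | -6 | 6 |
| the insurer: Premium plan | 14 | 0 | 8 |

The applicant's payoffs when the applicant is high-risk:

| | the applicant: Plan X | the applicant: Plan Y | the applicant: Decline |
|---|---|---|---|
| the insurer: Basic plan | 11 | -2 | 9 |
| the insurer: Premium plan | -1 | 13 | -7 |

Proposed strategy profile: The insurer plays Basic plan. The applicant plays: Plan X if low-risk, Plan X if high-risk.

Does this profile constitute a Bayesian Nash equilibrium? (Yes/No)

A profile is a BNE iff every type of every player is best-responding given beliefs about the other side.
The insurer plays Basic plan: E[Basic plan] = 5/8·(12) + 3/8·(12) = 12; E[Premium plan] = 3. Best-responding. ✓
The applicant (risk level low-risk), facing Basic plan: Plan X gives 13, Plan Y gives -6, Decline gives 6. Proposed Plan X is best. ✓
The applicant (risk level high-risk), facing Basic plan: Plan X gives 11, Plan Y gives -2, Decline gives 9. Proposed Plan X is best. ✓

Yes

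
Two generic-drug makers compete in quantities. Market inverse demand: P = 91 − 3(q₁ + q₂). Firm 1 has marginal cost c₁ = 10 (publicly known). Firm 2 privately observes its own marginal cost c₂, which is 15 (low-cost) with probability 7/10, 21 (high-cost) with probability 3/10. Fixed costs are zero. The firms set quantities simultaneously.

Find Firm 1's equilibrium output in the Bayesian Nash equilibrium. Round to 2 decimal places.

9.76

Each type of Firm 2 best-responds to q₁; Firm 1 best-responds to the expected q₂ over Firm 2's types.
Firm 2 with cost c maximizes (91 − 3(q₁+q₂) − c)·q₂, giving q₂(c) = (91 − c − 3q₁)/6.
E[c₂] = 7/10·15 + 3/10·21 = 16.8
Firm 1's FOC against E[q₂] yields q₁ = (91 − 2·10 + E[c₂])/9 = (91 − 20 + 16.8)/9 = 9.75556.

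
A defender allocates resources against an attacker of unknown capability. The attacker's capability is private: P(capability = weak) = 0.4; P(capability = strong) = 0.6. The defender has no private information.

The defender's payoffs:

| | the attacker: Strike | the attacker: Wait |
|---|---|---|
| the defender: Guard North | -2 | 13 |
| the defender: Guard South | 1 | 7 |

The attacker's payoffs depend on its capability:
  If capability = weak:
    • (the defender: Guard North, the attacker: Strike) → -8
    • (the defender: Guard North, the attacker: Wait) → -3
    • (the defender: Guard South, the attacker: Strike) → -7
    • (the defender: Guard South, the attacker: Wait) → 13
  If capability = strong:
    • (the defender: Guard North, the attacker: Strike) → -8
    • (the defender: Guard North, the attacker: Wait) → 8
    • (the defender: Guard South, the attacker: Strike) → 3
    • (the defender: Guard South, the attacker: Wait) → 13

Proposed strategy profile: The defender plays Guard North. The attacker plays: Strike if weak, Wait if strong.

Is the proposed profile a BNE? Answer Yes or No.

No

The defender plays Guard North: E[Guard North] = 0.4·(-2) + 0.6·(13) = 7; E[Guard South] = 4.6. Best-responding. ✓
The attacker (capability weak), facing Guard North: Strike gives -8, Wait gives -3. Proposed Strike is not best — profitable deviation exists. ✗
The attacker (capability strong), facing Guard North: Strike gives -8, Wait gives 8. Proposed Wait is best. ✓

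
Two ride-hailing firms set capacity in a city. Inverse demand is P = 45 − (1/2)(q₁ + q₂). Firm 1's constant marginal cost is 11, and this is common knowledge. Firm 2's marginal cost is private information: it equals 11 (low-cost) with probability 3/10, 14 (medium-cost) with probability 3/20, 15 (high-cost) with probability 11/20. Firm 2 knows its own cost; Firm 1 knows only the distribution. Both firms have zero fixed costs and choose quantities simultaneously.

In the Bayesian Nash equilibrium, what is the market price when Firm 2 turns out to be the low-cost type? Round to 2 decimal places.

Firm 2 with cost c maximizes (45 − (1/2)(q₁+q₂) − c)·q₂, giving q₂(c) = (45 − c − (1/2)q₁).
E[c₂] = 3/10·11 + 3/20·14 + 11/20·15 = 13.65
Firm 1's FOC against E[q₂] yields q₁ = (45 − 2·11 + E[c₂])/(3/2) = (45 − 22 + 13.65)/(3/2) = 24.4333.
q₂(low-cost) = 21.7833, so P = 45 − (1/2)·(24.4333 + 21.7833) = 21.8917.

21.89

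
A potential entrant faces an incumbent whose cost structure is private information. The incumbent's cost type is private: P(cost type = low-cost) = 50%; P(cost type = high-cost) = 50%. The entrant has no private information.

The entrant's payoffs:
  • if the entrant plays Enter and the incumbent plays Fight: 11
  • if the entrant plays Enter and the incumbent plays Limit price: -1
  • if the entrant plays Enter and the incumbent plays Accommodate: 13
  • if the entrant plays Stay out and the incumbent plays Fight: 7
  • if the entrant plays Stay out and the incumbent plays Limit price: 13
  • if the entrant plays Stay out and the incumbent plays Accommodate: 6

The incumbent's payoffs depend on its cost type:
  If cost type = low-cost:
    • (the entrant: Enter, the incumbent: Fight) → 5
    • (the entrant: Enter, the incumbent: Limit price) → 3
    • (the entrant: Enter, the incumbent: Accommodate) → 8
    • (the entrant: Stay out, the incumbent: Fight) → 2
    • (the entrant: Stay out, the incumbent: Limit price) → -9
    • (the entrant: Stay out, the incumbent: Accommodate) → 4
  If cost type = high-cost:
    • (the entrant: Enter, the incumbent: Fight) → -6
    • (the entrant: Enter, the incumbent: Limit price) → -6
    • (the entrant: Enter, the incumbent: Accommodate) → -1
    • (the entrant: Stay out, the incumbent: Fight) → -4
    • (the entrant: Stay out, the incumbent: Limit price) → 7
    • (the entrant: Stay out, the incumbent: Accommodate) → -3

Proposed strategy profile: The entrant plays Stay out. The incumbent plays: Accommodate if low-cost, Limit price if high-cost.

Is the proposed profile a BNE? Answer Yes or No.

A profile is a BNE iff every type of every player is best-responding given beliefs about the other side.
The entrant plays Stay out: E[Stay out] = 0.5·(6) + 0.5·(13) = 9.5; E[Enter] = 6. Best-responding. ✓
The incumbent (cost type low-cost), facing Stay out: Fight gives 2, Limit price gives -9, Accommodate gives 4. Proposed Accommodate is best. ✓
The incumbent (cost type high-cost), facing Stay out: Fight gives -4, Limit price gives 7, Accommodate gives -3. Proposed Limit price is best. ✓

Yes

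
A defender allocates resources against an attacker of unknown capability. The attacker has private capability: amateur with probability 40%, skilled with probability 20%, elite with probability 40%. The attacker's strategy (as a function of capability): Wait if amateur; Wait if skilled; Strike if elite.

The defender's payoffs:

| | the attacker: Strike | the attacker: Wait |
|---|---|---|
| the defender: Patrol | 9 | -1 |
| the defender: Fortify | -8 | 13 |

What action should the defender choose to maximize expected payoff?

Compute the defender's expected payoff for each action, taking the expectation over the attacker's type.
E[Patrol] = 0.4·(-1) + 0.2·(-1) + 0.4·(9) = 3
E[Fortify] = 0.4·(13) + 0.2·(13) + 0.4·(-8) = 4.6
Best response: Fortify (4.6 is the largest).

Fortify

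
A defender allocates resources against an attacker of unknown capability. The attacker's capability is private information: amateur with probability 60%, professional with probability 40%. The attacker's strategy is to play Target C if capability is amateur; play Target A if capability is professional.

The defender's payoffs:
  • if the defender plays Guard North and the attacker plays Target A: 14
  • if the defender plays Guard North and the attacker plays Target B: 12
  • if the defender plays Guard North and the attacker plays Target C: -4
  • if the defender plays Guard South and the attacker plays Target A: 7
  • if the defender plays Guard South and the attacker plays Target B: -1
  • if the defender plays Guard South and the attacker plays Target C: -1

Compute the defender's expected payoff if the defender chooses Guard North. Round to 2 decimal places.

3.20

E[Guard North] = 0.6·(-4) + 0.4·14 = (-2.4) + 5.6 = 3.2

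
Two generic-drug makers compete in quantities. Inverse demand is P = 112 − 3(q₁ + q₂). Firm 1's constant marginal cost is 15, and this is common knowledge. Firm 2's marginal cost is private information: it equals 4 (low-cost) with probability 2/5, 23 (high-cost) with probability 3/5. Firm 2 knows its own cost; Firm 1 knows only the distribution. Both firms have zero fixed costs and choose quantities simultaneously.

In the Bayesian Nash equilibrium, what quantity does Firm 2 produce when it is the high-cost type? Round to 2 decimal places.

Type-c best response for Firm 2: q₂(c) = (112 − c)/6 − q₁/2.
Firm 1 maximizes expected profit; its first-order condition is 112 − 6q₁ − 3E[q₂] − 15 = 0.
Substituting E[q₂] and solving: E[c₂] = 15.4, so q₁ = (112 − 2·15 + 15.4)/9 = 10.8222.
q₂(high-cost) = (112 − 23 − 3·10.8222)/6 = 9.42222.

9.42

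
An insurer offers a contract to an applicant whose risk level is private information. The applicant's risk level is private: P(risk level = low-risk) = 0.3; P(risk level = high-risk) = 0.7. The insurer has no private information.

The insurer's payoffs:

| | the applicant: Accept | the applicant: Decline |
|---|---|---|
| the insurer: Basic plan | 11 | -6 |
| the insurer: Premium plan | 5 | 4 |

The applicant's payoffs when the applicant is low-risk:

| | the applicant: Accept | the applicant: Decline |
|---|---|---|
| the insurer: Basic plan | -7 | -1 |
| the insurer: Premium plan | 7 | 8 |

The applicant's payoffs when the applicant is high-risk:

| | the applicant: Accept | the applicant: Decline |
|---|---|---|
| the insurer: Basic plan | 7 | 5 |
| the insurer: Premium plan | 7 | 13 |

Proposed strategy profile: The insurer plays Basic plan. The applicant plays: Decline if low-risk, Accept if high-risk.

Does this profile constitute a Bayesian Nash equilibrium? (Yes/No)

A profile is a BNE iff every type of every player is best-responding given beliefs about the other side.
The insurer plays Basic plan: E[Basic plan] = 0.3·(-6) + 0.7·(11) = 5.9; E[Premium plan] = 4.7. Best-responding. ✓
The applicant (risk level low-risk), facing Basic plan: Accept gives -7, Decline gives -1. Proposed Decline is best. ✓
The applicant (risk level high-risk), facing Basic plan: Accept gives 7, Decline gives 5. Proposed Accept is best. ✓

Yes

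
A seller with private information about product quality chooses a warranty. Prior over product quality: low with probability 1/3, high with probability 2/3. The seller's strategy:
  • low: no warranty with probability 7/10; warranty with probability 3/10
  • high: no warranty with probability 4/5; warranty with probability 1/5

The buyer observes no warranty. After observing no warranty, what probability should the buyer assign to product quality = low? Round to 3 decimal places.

0.304

Apply Bayes' rule using the sender's strategy as the likelihood.
P(no warranty) = (1/3)·(7/10) + (2/3)·(4/5) = 23/30
P(low | no warranty) = ((1/3)·(7/10)) / (23/30) = (7/30) / (23/30) = 7/23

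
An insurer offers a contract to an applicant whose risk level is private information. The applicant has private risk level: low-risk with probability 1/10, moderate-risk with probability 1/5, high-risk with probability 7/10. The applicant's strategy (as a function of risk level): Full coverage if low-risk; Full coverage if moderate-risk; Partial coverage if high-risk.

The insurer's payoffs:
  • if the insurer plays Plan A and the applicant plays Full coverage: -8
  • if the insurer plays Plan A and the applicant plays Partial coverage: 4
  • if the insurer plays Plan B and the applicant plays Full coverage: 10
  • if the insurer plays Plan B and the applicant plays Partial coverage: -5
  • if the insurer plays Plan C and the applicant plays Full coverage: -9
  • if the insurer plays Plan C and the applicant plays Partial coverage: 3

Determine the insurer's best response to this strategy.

Plan A

E[Plan A] = 1/10·(-8) + 1/5·(-8) + 7/10·(4) = 2/5
E[Plan B] = 1/10·(10) + 1/5·(10) + 7/10·(-5) = -1/2
E[Plan C] = 1/10·(-9) + 1/5·(-9) + 7/10·(3) = -3/5
Best response: Plan A (2/5 is the largest).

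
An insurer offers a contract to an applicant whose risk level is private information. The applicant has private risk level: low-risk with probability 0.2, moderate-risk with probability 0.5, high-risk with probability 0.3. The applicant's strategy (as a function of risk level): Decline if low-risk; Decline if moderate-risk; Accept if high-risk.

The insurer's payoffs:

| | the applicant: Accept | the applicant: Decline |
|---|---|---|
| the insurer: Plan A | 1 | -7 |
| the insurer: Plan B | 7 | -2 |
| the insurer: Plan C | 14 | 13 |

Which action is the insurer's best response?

E[Plan A] = 0.2·(-7) + 0.5·(-7) + 0.3·(1) = -4.6
E[Plan B] = 0.2·(-2) + 0.5·(-2) + 0.3·(7) = 0.7
E[Plan C] = 0.2·(13) + 0.5·(13) + 0.3·(14) = 13.3
Best response: Plan C (13.3 is the largest).

Plan C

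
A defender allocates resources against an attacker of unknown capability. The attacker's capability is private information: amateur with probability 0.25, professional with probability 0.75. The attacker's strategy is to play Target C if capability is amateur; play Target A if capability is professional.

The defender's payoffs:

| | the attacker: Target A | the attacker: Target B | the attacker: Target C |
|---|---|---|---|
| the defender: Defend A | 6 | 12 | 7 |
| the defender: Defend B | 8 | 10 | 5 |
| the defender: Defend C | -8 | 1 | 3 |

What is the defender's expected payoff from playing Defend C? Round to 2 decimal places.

E[Defend C] = 0.25·3 + 0.75·(-8) = 0.75 + (-6) = -5.25

-5.25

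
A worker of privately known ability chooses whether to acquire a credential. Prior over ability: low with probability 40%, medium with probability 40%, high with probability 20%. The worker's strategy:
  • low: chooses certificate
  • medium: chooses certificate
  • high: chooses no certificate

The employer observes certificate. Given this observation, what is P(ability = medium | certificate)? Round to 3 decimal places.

P(certificate) = 0.4·1 + 0.4·1 + 0.2·0 = 0.8
P(medium | certificate) = (0.4·1) / 0.8 = 0.4 / 0.8 = 0.5

0.500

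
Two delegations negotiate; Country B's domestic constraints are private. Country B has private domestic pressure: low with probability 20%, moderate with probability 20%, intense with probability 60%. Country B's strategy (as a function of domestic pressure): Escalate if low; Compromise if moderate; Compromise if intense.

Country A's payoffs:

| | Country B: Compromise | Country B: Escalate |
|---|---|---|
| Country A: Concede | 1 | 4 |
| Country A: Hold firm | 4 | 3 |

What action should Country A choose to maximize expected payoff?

E[Concede] = 0.2·(4) + 0.2·(1) + 0.6·(1) = 1.6
E[Hold firm] = 0.2·(3) + 0.2·(4) + 0.6·(4) = 3.8
Best response: Hold firm (3.8 is the largest).

Hold firm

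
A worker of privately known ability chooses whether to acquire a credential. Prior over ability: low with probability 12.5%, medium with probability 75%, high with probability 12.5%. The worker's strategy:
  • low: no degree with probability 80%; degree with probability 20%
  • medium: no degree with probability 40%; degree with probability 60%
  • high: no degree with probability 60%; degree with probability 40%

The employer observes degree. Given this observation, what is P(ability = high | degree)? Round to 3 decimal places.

0.095

Apply Bayes' rule using the sender's strategy as the likelihood.
P(degree) = 0.125·0.2 + 0.75·0.6 + 0.125·0.4 = 0.525
P(high | degree) = (0.125·0.4) / 0.525 = 0.05 / 0.525 = 0.0952381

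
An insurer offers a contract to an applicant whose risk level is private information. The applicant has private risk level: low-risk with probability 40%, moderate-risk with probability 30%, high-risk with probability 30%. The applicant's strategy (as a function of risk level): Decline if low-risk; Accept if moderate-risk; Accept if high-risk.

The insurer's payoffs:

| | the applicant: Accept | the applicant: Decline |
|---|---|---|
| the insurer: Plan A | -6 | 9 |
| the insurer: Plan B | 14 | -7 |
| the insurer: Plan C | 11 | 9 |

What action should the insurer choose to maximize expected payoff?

Plan C

E[Plan A] = 0.4·(9) + 0.3·(-6) + 0.3·(-6) = 0
E[Plan B] = 0.4·(-7) + 0.3·(14) + 0.3·(14) = 5.6
E[Plan C] = 0.4·(9) + 0.3·(11) + 0.3·(11) = 10.2
Best response: Plan C (10.2 is the largest).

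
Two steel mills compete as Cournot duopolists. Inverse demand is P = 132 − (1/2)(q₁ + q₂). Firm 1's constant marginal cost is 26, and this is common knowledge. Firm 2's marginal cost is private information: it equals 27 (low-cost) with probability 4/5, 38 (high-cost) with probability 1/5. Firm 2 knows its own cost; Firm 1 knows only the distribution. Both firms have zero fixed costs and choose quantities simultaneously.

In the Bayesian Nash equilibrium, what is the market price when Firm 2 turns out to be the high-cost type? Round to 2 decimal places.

Firm 2 with cost c maximizes (132 − (1/2)(q₁+q₂) − c)·q₂, giving q₂(c) = (132 − c − (1/2)q₁).
E[c₂] = 4/5·27 + 1/5·38 = 29.2
Firm 1's FOC against E[q₂] yields q₁ = (132 − 2·26 + E[c₂])/(3/2) = (132 − 52 + 29.2)/(3/2) = 72.8.
q₂(high-cost) = 57.6, so P = 132 − (1/2)·(72.8 + 57.6) = 66.8.

66.80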